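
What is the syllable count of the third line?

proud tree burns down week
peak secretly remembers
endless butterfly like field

The third line: "endless butterfly like field": 2+3+1+1 = 7

7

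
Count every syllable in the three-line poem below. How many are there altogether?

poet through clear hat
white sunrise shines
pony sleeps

12

Line 1: "poet through clear hat": 2+1+1+1 = 5
Line 2: "white sunrise shines": 1+2+1 = 4
Line 3: "pony sleeps": 2+1 = 3
Total: 5 + 4 + 3 = 12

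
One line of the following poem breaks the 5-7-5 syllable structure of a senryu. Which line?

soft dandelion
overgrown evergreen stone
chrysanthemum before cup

Line 3

Line 1: "soft dandelion": 1+4 = 5 ✓
Line 2: "overgrown evergreen stone": 3+3+1 = 7 ✓
Line 3: "chrysanthemum before cup": 4+2+1 = 7 (expected 5)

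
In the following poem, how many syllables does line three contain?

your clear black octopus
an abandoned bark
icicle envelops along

8

Line three: "icicle envelops along": 3+3+2 = 8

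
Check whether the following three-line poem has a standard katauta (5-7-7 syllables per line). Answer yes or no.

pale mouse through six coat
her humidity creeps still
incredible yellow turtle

Line 1: "pale mouse through six coat": 1+1+1+1+1 = 5 ✓
Line 2: "her humidity creeps still": 1+4+1+1 = 7 ✓
Line 3: "incredible yellow turtle": 4+2+2 = 8 (expected 7)

No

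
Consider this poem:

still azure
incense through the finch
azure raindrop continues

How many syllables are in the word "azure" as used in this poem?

2

"azure" has 2 syllables.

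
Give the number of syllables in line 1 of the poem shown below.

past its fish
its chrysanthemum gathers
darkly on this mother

3

Line 1: past (1), its (1), fish (1) → 3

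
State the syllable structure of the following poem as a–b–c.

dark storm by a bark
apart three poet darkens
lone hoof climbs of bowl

5–7–5

Line 1: "dark storm by a bark": 1+1+1+1+1 = 5
Line 2: "apart three poet darkens": 2+1+2+2 = 7
Line 3: "lone hoof climbs of bowl": 1+1+1+1+1 = 5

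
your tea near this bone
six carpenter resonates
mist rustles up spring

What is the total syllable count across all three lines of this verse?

17

Line 1: your(1) + tea(1) + near(1) + this(1) + bone(1) = 5
Line 2: six(1) + carpenter(3) + resonates(3) = 7
Line 3: mist(1) + rustles(2) + up(1) + spring(1) = 5
Total: 5 + 7 + 5 = 17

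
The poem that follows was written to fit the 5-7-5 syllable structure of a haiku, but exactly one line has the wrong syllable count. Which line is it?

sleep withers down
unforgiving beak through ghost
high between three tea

Line 1

Line 1: sleep (1), withers (2), down (1) → 4 (expected 5)
Line 2: unforgiving (4), beak (1), through (1), ghost (1) → 7 ✓
Line 3: high (1), between (2), three (1), tea (1) → 5 ✓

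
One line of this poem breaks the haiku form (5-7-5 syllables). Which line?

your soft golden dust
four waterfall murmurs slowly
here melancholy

Line 1: your (1), soft (1), golden (2), dust (1) → 5 ✓
Line 2: four (1), waterfall (3), murmurs (2), slowly (2) → 8 (expected 7)
Line 3: here (1), melancholy (4) → 5 ✓

The second line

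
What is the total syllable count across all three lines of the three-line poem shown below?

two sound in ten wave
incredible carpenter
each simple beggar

17

Line 1: two (1), sound (1), in (1), ten (1), wave (1) → 5
Line 2: incredible (4), carpenter (3) → 7
Line 3: each (1), simple (2), beggar (2) → 5
Total: 5 + 7 + 5 = 17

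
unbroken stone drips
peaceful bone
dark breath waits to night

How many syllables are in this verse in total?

Line 1: unbroken(3) + stone(1) + drips(1) = 5
Line 2: peaceful(2) + bone(1) = 3
Line 3: dark(1) + breath(1) + waits(1) + to(1) + night(1) = 5
Total: 5 + 3 + 5 = 13

13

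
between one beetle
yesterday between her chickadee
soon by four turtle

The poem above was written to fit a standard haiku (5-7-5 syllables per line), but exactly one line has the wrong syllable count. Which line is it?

Line 1: between(2) + one(1) + beetle(2) = 5 ✓
Line 2: yesterday(3) + between(2) + her(1) + chickadee(3) = 9 (expected 7)
Line 3: soon(1) + by(1) + four(1) + turtle(2) = 5 ✓

The second line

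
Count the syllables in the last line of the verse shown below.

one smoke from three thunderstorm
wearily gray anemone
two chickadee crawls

5

The last line: two (1), chickadee (3), crawls (1) → 5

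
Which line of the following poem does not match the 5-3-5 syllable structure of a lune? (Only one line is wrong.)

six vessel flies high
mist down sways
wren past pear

The third line

Line 1: "six vessel flies high": 1+2+1+1 = 5 ✓
Line 2: "mist down sways": 1+1+1 = 3 ✓
Line 3: "wren past pear": 1+1+1 = 3 (expected 5)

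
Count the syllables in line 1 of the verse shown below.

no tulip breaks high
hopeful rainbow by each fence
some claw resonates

5

Line 1: "no tulip breaks high": 1+2+1+1 = 5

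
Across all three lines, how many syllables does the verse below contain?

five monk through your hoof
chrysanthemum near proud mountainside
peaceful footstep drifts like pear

Line 1: five(1) + monk(1) + through(1) + your(1) + hoof(1) = 5
Line 2: chrysanthemum(4) + near(1) + proud(1) + mountainside(3) = 9
Line 3: peaceful(2) + footstep(2) + drifts(1) + like(1) + pear(1) = 7
Total: 5 + 9 + 7 = 21

21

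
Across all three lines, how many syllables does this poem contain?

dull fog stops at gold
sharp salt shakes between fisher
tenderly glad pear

Line 1: dull (1), fog (1), stops (1), at (1), gold (1) → 5
Line 2: sharp (1), salt (1), shakes (1), between (2), fisher (2) → 7
Line 3: tenderly (3), glad (1), pear (1) → 5
Total: 5 + 7 + 5 = 17

17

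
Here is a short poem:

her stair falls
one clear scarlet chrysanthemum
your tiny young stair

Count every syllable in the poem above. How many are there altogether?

16

Line 1: her(1) + stair(1) + falls(1) = 3
Line 2: one(1) + clear(1) + scarlet(2) + chrysanthemum(4) = 8
Line 3: your(1) + tiny(2) + young(1) + stair(1) = 5
Total: 3 + 8 + 5 = 16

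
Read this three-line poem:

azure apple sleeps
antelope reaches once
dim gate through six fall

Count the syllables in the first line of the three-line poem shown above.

The first line: "azure apple sleeps": 2+2+1 = 5

5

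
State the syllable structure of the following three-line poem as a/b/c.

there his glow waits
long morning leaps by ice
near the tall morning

4/6/5

Line 1: "there his glow waits": 1+1+1+1 = 4
Line 2: "long morning leaps by ice": 1+2+1+1+1 = 6
Line 3: "near the tall morning": 1+1+1+2 = 5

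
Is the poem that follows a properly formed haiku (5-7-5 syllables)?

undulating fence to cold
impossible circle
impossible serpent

No

Line 1: undulating (4), fence (1), to (1), cold (1) → 7 (expected 5)
Line 2: impossible (4), circle (2) → 6 (expected 7)
Line 3: impossible (4), serpent (2) → 6 (expected 5)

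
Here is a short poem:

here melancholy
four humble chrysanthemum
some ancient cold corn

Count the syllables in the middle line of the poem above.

7

The middle line: "four humble chrysanthemum": 1+2+4 = 7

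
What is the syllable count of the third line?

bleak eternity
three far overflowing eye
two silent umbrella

The third line: "two silent umbrella": 1+2+3 = 6

6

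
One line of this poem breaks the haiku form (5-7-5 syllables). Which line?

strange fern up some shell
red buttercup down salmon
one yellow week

Line 1: strange(1) + fern(1) + up(1) + some(1) + shell(1) = 5 ✓
Line 2: red(1) + buttercup(3) + down(1) + salmon(2) = 7 ✓
Line 3: one(1) + yellow(2) + week(1) = 4 (expected 5)

The third line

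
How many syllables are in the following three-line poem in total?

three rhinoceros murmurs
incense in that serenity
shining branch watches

Line 1: "three rhinoceros murmurs": 1+4+2 = 7
Line 2: "incense in that serenity": 2+1+1+4 = 8
Line 3: "shining branch watches": 2+1+2 = 5
Total: 7 + 8 + 5 = 20

20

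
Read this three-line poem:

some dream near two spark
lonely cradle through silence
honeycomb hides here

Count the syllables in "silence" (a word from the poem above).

"silence" has 2 syllables.

2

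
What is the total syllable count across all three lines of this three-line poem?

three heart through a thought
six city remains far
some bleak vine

14

Line 1: "three heart through a thought": 1+1+1+1+1 = 5
Line 2: "six city remains far": 1+2+2+1 = 6
Line 3: "some bleak vine": 1+1+1 = 3
Total: 5 + 6 + 3 = 14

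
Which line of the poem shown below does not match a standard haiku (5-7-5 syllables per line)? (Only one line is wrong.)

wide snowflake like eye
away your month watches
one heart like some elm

Line 1: wide (1), snowflake (2), like (1), eye (1) → 5 ✓
Line 2: away (2), your (1), month (1), watches (2) → 6 (expected 7)
Line 3: one (1), heart (1), like (1), some (1), elm (1) → 5 ✓

Line 2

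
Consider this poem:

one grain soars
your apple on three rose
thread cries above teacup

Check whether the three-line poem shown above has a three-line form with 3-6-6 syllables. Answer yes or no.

Line 1: one (1), grain (1), soars (1) → 3 ✓
Line 2: your (1), apple (2), on (1), three (1), rose (1) → 6 ✓
Line 3: thread (1), cries (1), above (2), teacup (2) → 6 ✓

Yes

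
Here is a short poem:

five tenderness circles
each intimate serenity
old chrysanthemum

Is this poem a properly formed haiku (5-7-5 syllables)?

Line 1: "five tenderness circles": 1+3+2 = 6 (expected 5)
Line 2: "each intimate serenity": 1+3+4 = 8 (expected 7)
Line 3: "old chrysanthemum": 1+4 = 5 ✓

No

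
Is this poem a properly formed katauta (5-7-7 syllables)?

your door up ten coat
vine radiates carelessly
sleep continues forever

Yes

Line 1: "your door up ten coat": 1+1+1+1+1 = 5 ✓
Line 2: "vine radiates carelessly": 1+3+3 = 7 ✓
Line 3: "sleep continues forever": 1+3+3 = 7 ✓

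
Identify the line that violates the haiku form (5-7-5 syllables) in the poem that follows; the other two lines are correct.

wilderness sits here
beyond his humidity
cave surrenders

Line 1: "wilderness sits here": 3+1+1 = 5 ✓
Line 2: "beyond his humidity": 2+1+4 = 7 ✓
Line 3: "cave surrenders": 1+3 = 4 (expected 5)

Line 3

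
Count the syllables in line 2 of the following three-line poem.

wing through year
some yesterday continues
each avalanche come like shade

Line 2: "some yesterday continues": 1+3+3 = 7

7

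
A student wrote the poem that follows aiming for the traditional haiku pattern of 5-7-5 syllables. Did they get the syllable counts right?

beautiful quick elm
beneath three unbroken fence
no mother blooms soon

Line 1: beautiful(3) + quick(1) + elm(1) = 5 ✓
Line 2: beneath(2) + three(1) + unbroken(3) + fence(1) = 7 ✓
Line 3: no(1) + mother(2) + blooms(1) + soon(1) = 5 ✓

Yes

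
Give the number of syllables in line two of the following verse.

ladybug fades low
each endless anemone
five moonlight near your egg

Line two: "each endless anemone": 1+2+4 = 7

7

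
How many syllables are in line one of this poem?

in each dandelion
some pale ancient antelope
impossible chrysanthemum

6

Line one: in(1) + each(1) + dandelion(4) = 6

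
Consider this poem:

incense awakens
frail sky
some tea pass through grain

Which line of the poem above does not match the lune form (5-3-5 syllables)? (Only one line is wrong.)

Line 1: incense(2) + awakens(3) = 5 ✓
Line 2: frail(1) + sky(1) = 2 (expected 3)
Line 3: some(1) + tea(1) + pass(1) + through(1) + grain(1) = 5 ✓

The second line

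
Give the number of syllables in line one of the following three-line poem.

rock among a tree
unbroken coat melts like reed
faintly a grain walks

5

Line one: "rock among a tree": 1+2+1+1 = 5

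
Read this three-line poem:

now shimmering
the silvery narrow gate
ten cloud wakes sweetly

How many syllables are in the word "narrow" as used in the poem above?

2

"narrow" has 2 syllables.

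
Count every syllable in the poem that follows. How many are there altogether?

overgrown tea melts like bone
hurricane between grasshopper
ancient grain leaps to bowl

Line 1: overgrown(3) + tea(1) + melts(1) + like(1) + bone(1) = 7
Line 2: hurricane(3) + between(2) + grasshopper(3) = 8
Line 3: ancient(2) + grain(1) + leaps(1) + to(1) + bowl(1) = 6
Total: 7 + 8 + 6 = 21

21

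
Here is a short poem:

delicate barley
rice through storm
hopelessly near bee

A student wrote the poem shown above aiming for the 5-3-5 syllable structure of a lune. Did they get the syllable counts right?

Line 1: delicate (3), barley (2) → 5 ✓
Line 2: rice (1), through (1), storm (1) → 3 ✓
Line 3: hopelessly (3), near (1), bee (1) → 5 ✓

Yes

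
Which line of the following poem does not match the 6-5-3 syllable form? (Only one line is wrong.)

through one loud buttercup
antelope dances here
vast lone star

The second line

Line 1: "through one loud buttercup": 1+1+1+3 = 6 ✓
Line 2: "antelope dances here": 3+2+1 = 6 (expected 5)
Line 3: "vast lone star": 1+1+1 = 3 ✓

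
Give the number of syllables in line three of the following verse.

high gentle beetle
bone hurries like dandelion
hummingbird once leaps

5

Line three: "hummingbird once leaps": 3+1+1 = 5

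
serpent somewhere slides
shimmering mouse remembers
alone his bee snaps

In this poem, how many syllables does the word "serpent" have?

2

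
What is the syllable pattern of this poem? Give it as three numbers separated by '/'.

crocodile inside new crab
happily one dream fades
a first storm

7/6/3

Line 1: crocodile(3) + inside(2) + new(1) + crab(1) = 7
Line 2: happily(3) + one(1) + dream(1) + fades(1) = 6
Line 3: a(1) + first(1) + storm(1) = 3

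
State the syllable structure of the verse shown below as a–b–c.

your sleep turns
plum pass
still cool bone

Line 1: "your sleep turns": 1+1+1 = 3
Line 2: "plum pass": 1+1 = 2
Line 3: "still cool bone": 1+1+1 = 3

3–2–3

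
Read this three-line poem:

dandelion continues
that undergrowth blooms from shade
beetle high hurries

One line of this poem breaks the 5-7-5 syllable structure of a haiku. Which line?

Line 1: dandelion (4), continues (3) → 7 (expected 5)
Line 2: that (1), undergrowth (3), blooms (1), from (1), shade (1) → 7 ✓
Line 3: beetle (2), high (1), hurries (2) → 5 ✓

The first line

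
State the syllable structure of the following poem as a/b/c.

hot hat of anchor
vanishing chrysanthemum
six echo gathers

5/7/5

Line 1: "hot hat of anchor": 1+1+1+2 = 5
Line 2: "vanishing chrysanthemum": 3+4 = 7
Line 3: "six echo gathers": 1+2+2 = 5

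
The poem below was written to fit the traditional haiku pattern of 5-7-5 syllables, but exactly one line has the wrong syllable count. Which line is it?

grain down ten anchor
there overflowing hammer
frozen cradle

Line 1: grain(1) + down(1) + ten(1) + anchor(2) = 5 ✓
Line 2: there(1) + overflowing(4) + hammer(2) = 7 ✓
Line 3: frozen(2) + cradle(2) = 4 (expected 5)

Line 3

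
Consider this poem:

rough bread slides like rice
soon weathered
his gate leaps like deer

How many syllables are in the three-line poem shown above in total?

Line 1: rough(1) + bread(1) + slides(1) + like(1) + rice(1) = 5
Line 2: soon(1) + weathered(2) = 3
Line 3: his(1) + gate(1) + leaps(1) + like(1) + deer(1) = 5
Total: 5 + 3 + 5 = 13

13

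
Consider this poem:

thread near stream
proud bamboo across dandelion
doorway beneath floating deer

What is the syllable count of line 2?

Line 2: proud(1) + bamboo(2) + across(2) + dandelion(4) = 9

9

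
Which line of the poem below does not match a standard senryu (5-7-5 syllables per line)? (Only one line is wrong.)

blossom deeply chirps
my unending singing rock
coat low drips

Line 1: blossom (2), deeply (2), chirps (1) → 5 ✓
Line 2: my (1), unending (3), singing (2), rock (1) → 7 ✓
Line 3: coat (1), low (1), drips (1) → 3 (expected 5)

Line 3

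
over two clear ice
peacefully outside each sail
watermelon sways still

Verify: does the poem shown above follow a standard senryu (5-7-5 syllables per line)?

Line 1: over(2) + two(1) + clear(1) + ice(1) = 5 ✓
Line 2: peacefully(3) + outside(2) + each(1) + sail(1) = 7 ✓
Line 3: watermelon(4) + sways(1) + still(1) = 6 (expected 5)

No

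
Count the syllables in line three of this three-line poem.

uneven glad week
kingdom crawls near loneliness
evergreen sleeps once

Line three: evergreen (3), sleeps (1), once (1) → 5

5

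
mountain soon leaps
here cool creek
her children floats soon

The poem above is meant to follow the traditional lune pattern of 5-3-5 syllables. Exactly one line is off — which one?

The first line

Line 1: mountain (2), soon (1), leaps (1) → 4 (expected 5)
Line 2: here (1), cool (1), creek (1) → 3 ✓
Line 3: her (1), children (2), floats (1), soon (1) → 5 ✓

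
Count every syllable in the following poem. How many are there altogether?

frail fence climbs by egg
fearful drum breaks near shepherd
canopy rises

17

Line 1: frail(1) + fence(1) + climbs(1) + by(1) + egg(1) = 5
Line 2: fearful(2) + drum(1) + breaks(1) + near(1) + shepherd(2) = 7
Line 3: canopy(3) + rises(2) = 5
Total: 5 + 7 + 5 = 17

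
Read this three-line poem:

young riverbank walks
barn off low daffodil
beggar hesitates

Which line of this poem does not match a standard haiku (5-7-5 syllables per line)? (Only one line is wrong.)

Line 2

Line 1: "young riverbank walks": 1+3+1 = 5 ✓
Line 2: "barn off low daffodil": 1+1+1+3 = 6 (expected 7)
Line 3: "beggar hesitates": 2+3 = 5 ✓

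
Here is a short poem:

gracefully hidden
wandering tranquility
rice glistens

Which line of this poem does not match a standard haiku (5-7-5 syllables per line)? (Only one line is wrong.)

Line 3

Line 1: "gracefully hidden": 3+2 = 5 ✓
Line 2: "wandering tranquility": 3+4 = 7 ✓
Line 3: "rice glistens": 1+2 = 3 (expected 5)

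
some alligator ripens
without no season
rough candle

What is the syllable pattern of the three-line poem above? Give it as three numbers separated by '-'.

7-5-3

Line 1: "some alligator ripens": 1+4+2 = 7
Line 2: "without no season": 2+1+2 = 5
Line 3: "rough candle": 1+2 = 3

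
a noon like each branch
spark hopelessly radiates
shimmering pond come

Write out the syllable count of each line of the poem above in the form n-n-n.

Line 1: a(1) + noon(1) + like(1) + each(1) + branch(1) = 5
Line 2: spark(1) + hopelessly(3) + radiates(3) = 7
Line 3: shimmering(3) + pond(1) + come(1) = 5

5-7-5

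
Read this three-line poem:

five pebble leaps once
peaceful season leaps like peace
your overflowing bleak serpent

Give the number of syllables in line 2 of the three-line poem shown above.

Line 2: peaceful (2), season (2), leaps (1), like (1), peace (1) → 7

7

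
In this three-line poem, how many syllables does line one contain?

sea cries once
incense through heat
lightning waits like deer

3

Line one: sea(1) + cries(1) + once(1) = 3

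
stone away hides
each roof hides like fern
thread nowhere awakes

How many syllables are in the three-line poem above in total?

Line 1: stone (1), away (2), hides (1) → 4
Line 2: each (1), roof (1), hides (1), like (1), fern (1) → 5
Line 3: thread (1), nowhere (2), awakes (2) → 5
Total: 4 + 5 + 5 = 14

14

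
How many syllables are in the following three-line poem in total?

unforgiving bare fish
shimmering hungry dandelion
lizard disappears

20

Line 1: unforgiving(4) + bare(1) + fish(1) = 6
Line 2: shimmering(3) + hungry(2) + dandelion(4) = 9
Line 3: lizard(2) + disappears(3) = 5
Total: 6 + 9 + 5 = 20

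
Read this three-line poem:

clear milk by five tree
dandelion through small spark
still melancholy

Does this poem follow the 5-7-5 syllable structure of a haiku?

Yes

Line 1: clear(1) + milk(1) + by(1) + five(1) + tree(1) = 5 ✓
Line 2: dandelion(4) + through(1) + small(1) + spark(1) = 7 ✓
Line 3: still(1) + melancholy(4) = 5 ✓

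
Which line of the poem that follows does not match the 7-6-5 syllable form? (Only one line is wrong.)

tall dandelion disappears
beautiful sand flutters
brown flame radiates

Line 1: tall(1) + dandelion(4) + disappears(3) = 8 (expected 7)
Line 2: beautiful(3) + sand(1) + flutters(2) = 6 ✓
Line 3: brown(1) + flame(1) + radiates(3) = 5 ✓

Line 1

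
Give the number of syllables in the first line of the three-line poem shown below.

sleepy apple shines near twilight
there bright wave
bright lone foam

8

The first line: "sleepy apple shines near twilight": 2+2+1+1+2 = 8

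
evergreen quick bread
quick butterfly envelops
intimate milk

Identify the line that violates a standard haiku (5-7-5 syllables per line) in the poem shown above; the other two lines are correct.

Line 3

Line 1: evergreen(3) + quick(1) + bread(1) = 5 ✓
Line 2: quick(1) + butterfly(3) + envelops(3) = 7 ✓
Line 3: intimate(3) + milk(1) = 4 (expected 5)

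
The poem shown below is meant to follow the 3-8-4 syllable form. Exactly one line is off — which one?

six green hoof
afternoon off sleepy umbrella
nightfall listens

Line 2

Line 1: six (1), green (1), hoof (1) → 3 ✓
Line 2: afternoon (3), off (1), sleepy (2), umbrella (3) → 9 (expected 8)
Line 3: nightfall (2), listens (2) → 4 ✓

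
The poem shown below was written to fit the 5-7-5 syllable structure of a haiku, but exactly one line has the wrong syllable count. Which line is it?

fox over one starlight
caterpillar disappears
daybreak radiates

Line 1: fox (1), over (2), one (1), starlight (2) → 6 (expected 5)
Line 2: caterpillar (4), disappears (3) → 7 ✓
Line 3: daybreak (2), radiates (3) → 5 ✓

Line 1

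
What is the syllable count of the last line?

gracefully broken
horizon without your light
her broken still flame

5

The last line: "her broken still flame": 1+2+1+1 = 5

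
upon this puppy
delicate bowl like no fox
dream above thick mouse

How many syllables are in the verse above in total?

Line 1: upon(2) + this(1) + puppy(2) = 5
Line 2: delicate(3) + bowl(1) + like(1) + no(1) + fox(1) = 7
Line 3: dream(1) + above(2) + thick(1) + mouse(1) = 5
Total: 5 + 7 + 5 = 17

17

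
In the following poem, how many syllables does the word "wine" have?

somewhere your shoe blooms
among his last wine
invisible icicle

1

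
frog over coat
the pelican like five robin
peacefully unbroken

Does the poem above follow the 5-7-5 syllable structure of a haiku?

No

Line 1: "frog over coat": 1+2+1 = 4 (expected 5)
Line 2: "the pelican like five robin": 1+3+1+1+2 = 8 (expected 7)
Line 3: "peacefully unbroken": 3+3 = 6 (expected 5)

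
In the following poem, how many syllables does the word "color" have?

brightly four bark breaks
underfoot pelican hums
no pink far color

"color" has 2 syllables.

2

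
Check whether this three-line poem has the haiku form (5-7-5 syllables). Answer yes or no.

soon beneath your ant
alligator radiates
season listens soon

Yes

Line 1: soon(1) + beneath(2) + your(1) + ant(1) = 5 ✓
Line 2: alligator(4) + radiates(3) = 7 ✓
Line 3: season(2) + listens(2) + soon(1) = 5 ✓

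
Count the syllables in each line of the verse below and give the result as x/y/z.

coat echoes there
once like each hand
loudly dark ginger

Line 1: "coat echoes there": 1+2+1 = 4
Line 2: "once like each hand": 1+1+1+1 = 4
Line 3: "loudly dark ginger": 2+1+2 = 5

4/4/5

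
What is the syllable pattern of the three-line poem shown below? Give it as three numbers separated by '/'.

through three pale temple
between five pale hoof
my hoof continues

Line 1: "through three pale temple": 1+1+1+2 = 5
Line 2: "between five pale hoof": 2+1+1+1 = 5
Line 3: "my hoof continues": 1+1+3 = 5

5/5/5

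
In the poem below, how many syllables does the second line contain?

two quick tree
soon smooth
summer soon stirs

2

The second line: soon (1), smooth (1) → 2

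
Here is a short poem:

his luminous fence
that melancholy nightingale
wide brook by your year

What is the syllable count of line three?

5

Line three: "wide brook by your year": 1+1+1+1+1 = 5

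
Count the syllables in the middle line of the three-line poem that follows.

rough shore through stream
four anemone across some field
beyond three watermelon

9

The middle line: four (1), anemone (4), across (2), some (1), field (1) → 9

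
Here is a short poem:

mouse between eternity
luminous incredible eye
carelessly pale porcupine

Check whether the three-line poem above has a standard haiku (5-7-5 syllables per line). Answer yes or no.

No

Line 1: "mouse between eternity": 1+2+4 = 7 (expected 5)
Line 2: "luminous incredible eye": 3+4+1 = 8 (expected 7)
Line 3: "carelessly pale porcupine": 3+1+3 = 7 (expected 5)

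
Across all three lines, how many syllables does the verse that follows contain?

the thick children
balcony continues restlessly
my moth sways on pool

Line 1: the(1) + thick(1) + children(2) = 4
Line 2: balcony(3) + continues(3) + restlessly(3) = 9
Line 3: my(1) + moth(1) + sways(1) + on(1) + pool(1) = 5
Total: 4 + 9 + 5 = 18

18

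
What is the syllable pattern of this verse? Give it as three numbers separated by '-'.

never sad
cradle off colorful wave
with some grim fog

Line 1: never(2) + sad(1) = 3
Line 2: cradle(2) + off(1) + colorful(3) + wave(1) = 7
Line 3: with(1) + some(1) + grim(1) + fog(1) = 4

3-7-4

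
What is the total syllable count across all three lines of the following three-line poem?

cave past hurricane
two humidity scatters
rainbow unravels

17

Line 1: cave(1) + past(1) + hurricane(3) = 5
Line 2: two(1) + humidity(4) + scatters(2) = 7
Line 3: rainbow(2) + unravels(3) = 5
Total: 5 + 7 + 5 = 17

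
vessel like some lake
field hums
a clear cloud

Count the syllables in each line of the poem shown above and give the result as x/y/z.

Line 1: "vessel like some lake": 2+1+1+1 = 5
Line 2: "field hums": 1+1 = 2
Line 3: "a clear cloud": 1+1+1 = 3

5/2/3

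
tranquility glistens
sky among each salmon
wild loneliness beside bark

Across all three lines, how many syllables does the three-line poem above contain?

19

Line 1: "tranquility glistens": 4+2 = 6
Line 2: "sky among each salmon": 1+2+1+2 = 6
Line 3: "wild loneliness beside bark": 1+3+2+1 = 7
Total: 6 + 6 + 7 = 19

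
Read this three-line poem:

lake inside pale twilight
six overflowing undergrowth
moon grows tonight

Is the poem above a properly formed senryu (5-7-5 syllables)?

Line 1: "lake inside pale twilight": 1+2+1+2 = 6 (expected 5)
Line 2: "six overflowing undergrowth": 1+4+3 = 8 (expected 7)
Line 3: "moon grows tonight": 1+1+2 = 4 (expected 5)

No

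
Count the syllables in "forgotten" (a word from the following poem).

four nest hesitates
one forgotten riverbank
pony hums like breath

3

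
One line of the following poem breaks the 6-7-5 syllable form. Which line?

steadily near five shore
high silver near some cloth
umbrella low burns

Line 1: "steadily near five shore": 3+1+1+1 = 6 ✓
Line 2: "high silver near some cloth": 1+2+1+1+1 = 6 (expected 7)
Line 3: "umbrella low burns": 3+1+1 = 5 ✓

The second line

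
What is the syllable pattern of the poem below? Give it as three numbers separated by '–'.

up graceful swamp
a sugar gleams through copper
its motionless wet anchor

Line 1: up (1), graceful (2), swamp (1) → 4
Line 2: a (1), sugar (2), gleams (1), through (1), copper (2) → 7
Line 3: its (1), motionless (3), wet (1), anchor (2) → 7

4–7–7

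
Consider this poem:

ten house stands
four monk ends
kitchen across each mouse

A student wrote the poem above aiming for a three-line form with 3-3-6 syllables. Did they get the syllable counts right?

Yes

Line 1: ten(1) + house(1) + stands(1) = 3 ✓
Line 2: four(1) + monk(1) + ends(1) = 3 ✓
Line 3: kitchen(2) + across(2) + each(1) + mouse(1) = 6 ✓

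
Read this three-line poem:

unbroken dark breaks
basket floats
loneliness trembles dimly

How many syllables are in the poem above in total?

Line 1: "unbroken dark breaks": 3+1+1 = 5
Line 2: "basket floats": 2+1 = 3
Line 3: "loneliness trembles dimly": 3+2+2 = 7
Total: 5 + 3 + 7 = 15

15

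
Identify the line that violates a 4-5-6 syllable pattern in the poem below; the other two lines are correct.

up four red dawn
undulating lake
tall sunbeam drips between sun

Line 1: up (1), four (1), red (1), dawn (1) → 4 ✓
Line 2: undulating (4), lake (1) → 5 ✓
Line 3: tall (1), sunbeam (2), drips (1), between (2), sun (1) → 7 (expected 6)

Line 3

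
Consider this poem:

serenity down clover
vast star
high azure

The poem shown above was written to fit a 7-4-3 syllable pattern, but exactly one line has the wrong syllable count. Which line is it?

Line 1: serenity (4), down (1), clover (2) → 7 ✓
Line 2: vast (1), star (1) → 2 (expected 4)
Line 3: high (1), azure (2) → 3 ✓

The second line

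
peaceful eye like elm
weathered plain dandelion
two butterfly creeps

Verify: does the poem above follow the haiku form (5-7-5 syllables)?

Yes

Line 1: peaceful (2), eye (1), like (1), elm (1) → 5 ✓
Line 2: weathered (2), plain (1), dandelion (4) → 7 ✓
Line 3: two (1), butterfly (3), creeps (1) → 5 ✓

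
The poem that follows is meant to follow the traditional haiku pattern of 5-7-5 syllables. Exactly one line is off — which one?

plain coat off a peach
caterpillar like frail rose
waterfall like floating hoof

Line 1: plain(1) + coat(1) + off(1) + a(1) + peach(1) = 5 ✓
Line 2: caterpillar(4) + like(1) + frail(1) + rose(1) = 7 ✓
Line 3: waterfall(3) + like(1) + floating(2) + hoof(1) = 7 (expected 5)

The third line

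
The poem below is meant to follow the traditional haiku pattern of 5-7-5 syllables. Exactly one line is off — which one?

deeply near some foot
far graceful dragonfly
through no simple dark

The second line

Line 1: "deeply near some foot": 2+1+1+1 = 5 ✓
Line 2: "far graceful dragonfly": 1+2+3 = 6 (expected 7)
Line 3: "through no simple dark": 1+1+2+1 = 5 ✓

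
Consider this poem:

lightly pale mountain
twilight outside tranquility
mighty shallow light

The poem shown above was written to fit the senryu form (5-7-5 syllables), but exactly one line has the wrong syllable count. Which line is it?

Line 1: lightly (2), pale (1), mountain (2) → 5 ✓
Line 2: twilight (2), outside (2), tranquility (4) → 8 (expected 7)
Line 3: mighty (2), shallow (2), light (1) → 5 ✓

Line 2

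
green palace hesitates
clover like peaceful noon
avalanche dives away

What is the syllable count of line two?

6

Line two: clover (2), like (1), peaceful (2), noon (1) → 6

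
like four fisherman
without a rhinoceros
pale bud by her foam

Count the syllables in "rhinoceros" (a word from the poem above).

4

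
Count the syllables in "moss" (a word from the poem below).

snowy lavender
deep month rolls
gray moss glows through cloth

1

"moss" has 1 syllable.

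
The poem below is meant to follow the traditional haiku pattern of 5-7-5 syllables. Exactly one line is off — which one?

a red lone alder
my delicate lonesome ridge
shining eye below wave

Line 1: a (1), red (1), lone (1), alder (2) → 5 ✓
Line 2: my (1), delicate (3), lonesome (2), ridge (1) → 7 ✓
Line 3: shining (2), eye (1), below (2), wave (1) → 6 (expected 5)

Line 3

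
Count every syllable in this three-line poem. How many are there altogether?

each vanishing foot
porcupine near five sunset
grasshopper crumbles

17

Line 1: each (1), vanishing (3), foot (1) → 5
Line 2: porcupine (3), near (1), five (1), sunset (2) → 7
Line 3: grasshopper (3), crumbles (2) → 5
Total: 5 + 7 + 5 = 17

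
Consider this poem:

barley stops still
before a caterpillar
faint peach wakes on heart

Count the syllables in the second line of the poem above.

The second line: before (2), a (1), caterpillar (4) → 7

7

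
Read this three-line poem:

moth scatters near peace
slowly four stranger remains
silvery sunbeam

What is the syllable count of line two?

7

Line two: slowly(2) + four(1) + stranger(2) + remains(2) = 7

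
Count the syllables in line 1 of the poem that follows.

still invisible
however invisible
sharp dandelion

Line 1: still (1), invisible (4) → 5

5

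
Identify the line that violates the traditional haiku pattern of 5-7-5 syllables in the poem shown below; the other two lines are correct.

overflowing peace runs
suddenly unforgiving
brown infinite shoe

Line 1: overflowing (4), peace (1), runs (1) → 6 (expected 5)
Line 2: suddenly (3), unforgiving (4) → 7 ✓
Line 3: brown (1), infinite (3), shoe (1) → 5 ✓

The first line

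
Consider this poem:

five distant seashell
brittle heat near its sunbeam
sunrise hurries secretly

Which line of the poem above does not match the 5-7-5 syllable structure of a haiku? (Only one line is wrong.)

Line 1: "five distant seashell": 1+2+2 = 5 ✓
Line 2: "brittle heat near its sunbeam": 2+1+1+1+2 = 7 ✓
Line 3: "sunrise hurries secretly": 2+2+3 = 7 (expected 5)

Line 3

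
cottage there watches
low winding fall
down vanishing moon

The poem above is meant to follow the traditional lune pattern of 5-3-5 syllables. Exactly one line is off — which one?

Line 1: cottage (2), there (1), watches (2) → 5 ✓
Line 2: low (1), winding (2), fall (1) → 4 (expected 3)
Line 3: down (1), vanishing (3), moon (1) → 5 ✓

The second line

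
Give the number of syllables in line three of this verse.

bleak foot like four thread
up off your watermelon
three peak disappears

5

Line three: three (1), peak (1), disappears (3) → 5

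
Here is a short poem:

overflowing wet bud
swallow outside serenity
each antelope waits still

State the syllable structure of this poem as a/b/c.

Line 1: overflowing(4) + wet(1) + bud(1) = 6
Line 2: swallow(2) + outside(2) + serenity(4) = 8
Line 3: each(1) + antelope(3) + waits(1) + still(1) = 6

6/8/6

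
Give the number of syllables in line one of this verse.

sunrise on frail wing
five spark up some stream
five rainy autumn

5

Line one: sunrise(2) + on(1) + frail(1) + wing(1) = 5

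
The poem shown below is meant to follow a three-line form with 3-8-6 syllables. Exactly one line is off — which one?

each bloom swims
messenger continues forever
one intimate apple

Line 1: "each bloom swims": 1+1+1 = 3 ✓
Line 2: "messenger continues forever": 3+3+3 = 9 (expected 8)
Line 3: "one intimate apple": 1+3+2 = 6 ✓

Line 2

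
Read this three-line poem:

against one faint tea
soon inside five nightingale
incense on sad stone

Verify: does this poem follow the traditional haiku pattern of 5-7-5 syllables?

Line 1: against(2) + one(1) + faint(1) + tea(1) = 5 ✓
Line 2: soon(1) + inside(2) + five(1) + nightingale(3) = 7 ✓
Line 3: incense(2) + on(1) + sad(1) + stone(1) = 5 ✓

Yes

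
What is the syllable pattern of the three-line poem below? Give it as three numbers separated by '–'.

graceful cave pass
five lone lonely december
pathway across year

4–7–5

Line 1: "graceful cave pass": 2+1+1 = 4
Line 2: "five lone lonely december": 1+1+2+3 = 7
Line 3: "pathway across year": 2+2+1 = 5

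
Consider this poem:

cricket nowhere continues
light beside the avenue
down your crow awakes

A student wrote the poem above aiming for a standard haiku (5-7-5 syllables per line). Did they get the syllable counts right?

No

Line 1: "cricket nowhere continues": 2+2+3 = 7 (expected 5)
Line 2: "light beside the avenue": 1+2+1+3 = 7 ✓
Line 3: "down your crow awakes": 1+1+1+2 = 5 ✓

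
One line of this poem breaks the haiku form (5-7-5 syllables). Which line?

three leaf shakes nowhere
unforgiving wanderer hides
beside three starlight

Line 1: three (1), leaf (1), shakes (1), nowhere (2) → 5 ✓
Line 2: unforgiving (4), wanderer (3), hides (1) → 8 (expected 7)
Line 3: beside (2), three (1), starlight (2) → 5 ✓

Line 2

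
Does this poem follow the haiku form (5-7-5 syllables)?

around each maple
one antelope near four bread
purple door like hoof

Yes

Line 1: "around each maple": 2+1+2 = 5 ✓
Line 2: "one antelope near four bread": 1+3+1+1+1 = 7 ✓
Line 3: "purple door like hoof": 2+1+1+1 = 5 ✓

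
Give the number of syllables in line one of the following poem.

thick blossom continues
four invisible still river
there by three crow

6

Line one: "thick blossom continues": 1+2+3 = 6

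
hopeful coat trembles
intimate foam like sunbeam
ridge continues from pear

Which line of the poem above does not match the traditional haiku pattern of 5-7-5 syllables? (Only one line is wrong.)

Line 3

Line 1: hopeful(2) + coat(1) + trembles(2) = 5 ✓
Line 2: intimate(3) + foam(1) + like(1) + sunbeam(2) = 7 ✓
Line 3: ridge(1) + continues(3) + from(1) + pear(1) = 6 (expected 5)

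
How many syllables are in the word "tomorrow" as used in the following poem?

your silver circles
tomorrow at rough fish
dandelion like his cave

3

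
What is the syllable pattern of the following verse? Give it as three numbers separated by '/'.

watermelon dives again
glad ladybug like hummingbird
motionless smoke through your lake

7/8/7

Line 1: "watermelon dives again": 4+1+2 = 7
Line 2: "glad ladybug like hummingbird": 1+3+1+3 = 8
Line 3: "motionless smoke through your lake": 3+1+1+1+1 = 7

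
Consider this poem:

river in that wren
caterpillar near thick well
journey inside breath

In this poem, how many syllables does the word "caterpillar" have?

4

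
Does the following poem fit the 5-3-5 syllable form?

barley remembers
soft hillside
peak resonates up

Line 1: barley (2), remembers (3) → 5 ✓
Line 2: soft (1), hillside (2) → 3 ✓
Line 3: peak (1), resonates (3), up (1) → 5 ✓

Yes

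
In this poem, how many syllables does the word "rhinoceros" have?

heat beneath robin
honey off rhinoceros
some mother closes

"rhinoceros" has 4 syllables.

4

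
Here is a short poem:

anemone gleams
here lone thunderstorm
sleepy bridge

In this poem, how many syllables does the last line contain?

The last line: sleepy (2), bridge (1) → 3

3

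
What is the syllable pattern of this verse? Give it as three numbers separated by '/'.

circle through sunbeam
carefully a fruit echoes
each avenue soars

5/7/5

Line 1: circle(2) + through(1) + sunbeam(2) = 5
Line 2: carefully(3) + a(1) + fruit(1) + echoes(2) = 7
Line 3: each(1) + avenue(3) + soars(1) = 5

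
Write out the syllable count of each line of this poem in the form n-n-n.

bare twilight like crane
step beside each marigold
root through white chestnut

Line 1: bare (1), twilight (2), like (1), crane (1) → 5
Line 2: step (1), beside (2), each (1), marigold (3) → 7
Line 3: root (1), through (1), white (1), chestnut (2) → 5

5-7-5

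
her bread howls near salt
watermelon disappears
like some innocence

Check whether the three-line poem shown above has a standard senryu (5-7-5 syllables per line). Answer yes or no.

Line 1: her (1), bread (1), howls (1), near (1), salt (1) → 5 ✓
Line 2: watermelon (4), disappears (3) → 7 ✓
Line 3: like (1), some (1), innocence (3) → 5 ✓

Yes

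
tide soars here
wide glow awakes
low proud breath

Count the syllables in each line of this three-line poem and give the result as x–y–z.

3–4–3

Line 1: tide (1), soars (1), here (1) → 3
Line 2: wide (1), glow (1), awakes (2) → 4
Line 3: low (1), proud (1), breath (1) → 3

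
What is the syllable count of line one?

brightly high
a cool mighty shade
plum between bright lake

3

Line one: "brightly high": 2+1 = 3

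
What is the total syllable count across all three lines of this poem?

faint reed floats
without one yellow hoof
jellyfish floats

13

Line 1: faint (1), reed (1), floats (1) → 3
Line 2: without (2), one (1), yellow (2), hoof (1) → 6
Line 3: jellyfish (3), floats (1) → 4
Total: 3 + 6 + 4 = 13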